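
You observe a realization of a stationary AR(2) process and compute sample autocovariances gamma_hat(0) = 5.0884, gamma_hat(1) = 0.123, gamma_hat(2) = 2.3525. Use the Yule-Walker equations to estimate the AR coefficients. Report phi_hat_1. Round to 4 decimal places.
\hat\phi_{1} = 0.0130

The Yule-Walker equations for an AR(p) process read, in matrix form,
  Gamma_p phi = r_p,   with   (Gamma_p)_{ij} = gamma(|i - j|),
                       (r_p)_i = gamma(i),   i,j = 1..p.
Substitute the sample gammas (Toeplitz matrix and right-hand side of size 2):
  Gamma_p = [[5.0884, 0.123], [0.123, 5.0884]]
  r_p     = [0.123, 2.3525]
Written out:
  5.0884 phi_1 + 0.123 phi_2 = 0.123
  0.123 phi_1 + 5.0884 phi_2 = 2.3525
Solve by Cramer's rule:
  det = gamma(0)^2 - gamma(1)^2 = (5.0884)^2 - (0.123)^2 = 25.89181456 - 0.015129 = 25.87668556
  phi_hat_1 = [gamma(1) gamma(0) - gamma(1) gamma(2)] / det = [(0.123)(5.0884) - (0.123)(2.3525)] / 25.87668556 = 0.3365157 / 25.87668556 = 0.013
  phi_hat_2 = [gamma(0) gamma(2) - gamma(1)^2] / det = [(5.0884)(2.3525) - (0.123)^2] / 25.87668556 = 11.955332 / 25.87668556 = 0.462
So phi_hat = [0.0130, 0.4620].
Therefore phi_hat_1 = 0.0130.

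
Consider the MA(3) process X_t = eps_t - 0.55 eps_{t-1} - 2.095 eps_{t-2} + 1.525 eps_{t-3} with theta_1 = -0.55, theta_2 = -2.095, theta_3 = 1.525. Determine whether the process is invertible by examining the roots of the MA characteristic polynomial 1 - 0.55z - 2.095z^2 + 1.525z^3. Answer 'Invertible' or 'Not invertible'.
\text{Not invertible}

The MA(q) characteristic polynomial is P(z) = 1 - 0.55z - 2.095z^2 + 1.525z^3.
Invertibility requires all roots to lie outside the unit circle, i.e. |z| > 1 for every root.
Degree 3: look for a simple real root z0 first, then factor out (1 - z/z0) and solve the remaining quadratic.
Testing z0 = 0.8: P(0.8) = 1 + (-0.55)(0.8) + (-2.095)(0.8)^2 + (1.525)(0.8)^3
  = 1 + (-0.44) + (-1.3408) + (0.7808) = 0.  So z_0 = 0.8 is a root, |z_0| = 0.8.
Divide out the factor (1 - 1.25 z) = (1 - z/z0) (since 1/z0 = 1.25):
  P(z) = (1 - 1.25 z)(1 + (0.7) z + (-1.22) z^2)
  [check: z-coef 0.7 - (1.25) = -0.55; z^2-coef -1.22 - (1.25)(0.7) = -2.095; z^3-coef -(1.25)(-1.22) = 1.525.]
Remaining roots from the quadratic factor 1 + (0.7) z + (-1.22) z^2:
  Set 1 + (0.7) z + (-1.22) z^2 = 0, i.e. a z^2 + b z + c = 0 with a = -1.22, b = 0.7, c = 1.
  Discriminant D = b^2 - 4ac = (0.7)^2 - 4*(-1.22)*1 = 0.49 - (-4.88) = 5.37.
  D >= 0, so the roots are real: z = (-b +/- sqrt(D)) / (2a) = (-0.7 +/- 2.317326) / (-2.44).
    z_1 = (-0.7 + 2.317326) / (-2.44) = -0.6628,   |z_1| = 0.6628.
    z_2 = (-0.7 - 2.317326) / (-2.44) = 1.2366,   |z_2| = 1.2366.
Moduli of all roots: 0.8000, 0.6628, 1.2366.
All moduli strictly greater than 1? No.
Verdict: Not invertible.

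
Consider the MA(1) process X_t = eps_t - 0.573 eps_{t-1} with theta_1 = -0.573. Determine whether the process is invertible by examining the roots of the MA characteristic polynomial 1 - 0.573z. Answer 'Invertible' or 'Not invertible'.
\text{Invertible}

The MA(q) characteristic polynomial is P(z) = 1 - 0.573z.
Invertibility requires all roots to lie outside the unit circle, i.e. |z| > 1 for every root.
This is linear in z: 1 + (-0.573) z = 0  =>  z = -1/(-0.573) = 1.745201,  |z| = 1.745201.
Moduli of all roots: 1.7452.
All moduli strictly greater than 1? Yes.
Verdict: Invertible.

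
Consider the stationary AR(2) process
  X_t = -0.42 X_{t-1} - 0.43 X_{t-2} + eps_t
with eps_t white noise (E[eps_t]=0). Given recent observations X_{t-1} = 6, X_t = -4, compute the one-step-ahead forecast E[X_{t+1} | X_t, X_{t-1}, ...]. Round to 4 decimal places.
E[X_{t+1} \mid \mathcal F_t] = -0.9000

For an AR(p) model X_t = c + sum_i phi_i X_{t-i} + eps_t, the
one-step-ahead conditional mean is
  E[X_{t+1} | X_t, ...] = c + sum_i phi_i X_{t+1-i}.
Substitute known values:
  E[X_{t+1} | ...] = (-0.42) * (-4) + (-0.43) * (6)
                   = -0.9000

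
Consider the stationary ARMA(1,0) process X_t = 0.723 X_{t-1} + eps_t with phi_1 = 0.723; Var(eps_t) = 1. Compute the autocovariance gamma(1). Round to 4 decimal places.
\gamma(1) = 1.5149

Multiply the model equation by X_{t-k} and take expectations. With theta_0 = psi_0 = 1 and psi_j the MA(infinity) weights, this gives
  gamma(k) - sum_i phi_i gamma(k-i) = c_k,
  c_k = sigma^2 * sum_{j=k..q} theta_j psi_{j-k}   (c_k = 0 for k > q),
using gamma(-m) = gamma(m).
Pure AR (q = 0): c_0 = sigma^2 = 1, c_k = 0 for k >= 1.
Equations for k = 0 and k = 1 (AR order 1):
  gamma(0) = phi_1 gamma(1) + c_0
  gamma(1) = phi_1 gamma(0) + c_1
Substituting the second into the first: gamma(0) (1 - phi_1^2) = c_0 + phi_1 c_1, so
  gamma(0) = c_0 / (1 - phi_1^2) = 1 / (1 - (0.723)^2) = 1 / 0.477271 = 2.095246.
  gamma(1) = phi_1 gamma(0) = (0.723)(2.095246) = 1.514863.
Therefore gamma(1) = 1.5149 (to 4 decimal places).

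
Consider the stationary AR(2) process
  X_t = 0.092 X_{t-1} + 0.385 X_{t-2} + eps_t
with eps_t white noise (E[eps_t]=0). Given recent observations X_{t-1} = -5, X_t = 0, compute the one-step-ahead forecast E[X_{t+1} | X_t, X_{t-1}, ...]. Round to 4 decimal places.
E[X_{t+1} \mid \mathcal F_t] = -1.9250

For an AR(p) model X_t = c + sum_i phi_i X_{t-i} + eps_t, the
one-step-ahead conditional mean is
  E[X_{t+1} | X_t, ...] = c + sum_i phi_i X_{t+1-i}.
Substitute known values:
  E[X_{t+1} | ...] = (0.092) * (0) + (0.385) * (-5)
                   = -1.9250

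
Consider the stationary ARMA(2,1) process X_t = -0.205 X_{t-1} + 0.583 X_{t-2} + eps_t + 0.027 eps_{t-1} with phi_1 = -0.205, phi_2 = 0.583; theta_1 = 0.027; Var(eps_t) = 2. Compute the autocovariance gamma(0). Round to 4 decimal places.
\gamma(0) = 3.8922

Multiply the model equation by X_{t-k} and take expectations. With theta_0 = psi_0 = 1 and psi_j the MA(infinity) weights, this gives
  gamma(k) - sum_i phi_i gamma(k-i) = c_k,
  c_k = sigma^2 * sum_{j=k..q} theta_j psi_{j-k}   (c_k = 0 for k > q),
using gamma(-m) = gamma(m).
psi-weights needed (psi_j = theta_j + sum_i phi_i psi_{j-i}):
  psi_1 = theta_1 + phi_1 = 0.027 + (-0.205) = -0.178
Right-hand sides:
  c_0 = sigma^2 (1 + theta_1 psi_1) = 2 * (1 + (0.027)(-0.178)) = 2 * 0.995194 = 1.990388
  c_1 = sigma^2 theta_1 = 2 * (0.027) = 0.054
  c_2 = 0
Equations for k = 0, 1, 2 (AR order 2, c_2 = 0):
  (E0) gamma(0) = phi_1 gamma(1) + phi_2 gamma(2) + c_0
  (E1) gamma(1) = phi_1 gamma(0) + phi_2 gamma(1) + c_1
  (E2) gamma(2) = phi_1 gamma(1) + phi_2 gamma(0)
From (E1): gamma(1) = A gamma(0) + B with
  A = phi_1 / (1 - phi_2) = -0.205 / 0.417 = -0.491607,   B = c_1 / (1 - phi_2) = 0.054 / 0.417 = 0.129496.
Insert (E2) into (E0): gamma(0) (1 - phi_2^2) = phi_1 (1 + phi_2) gamma(1) + c_0.
  phi_1 (1 + phi_2) = (-0.205)(1.583) = -0.324515,   1 - phi_2^2 = 0.660111.
Replace gamma(1) by A gamma(0) + B and collect gamma(0):
  gamma(0) [0.660111 - (-0.324515)(-0.491607)] = (-0.324515)(0.129496) + 1.990388
  gamma(0) * 0.500577 = 1.948364
  gamma(0) = 1.948364 / 0.500577 = 3.892235.
Therefore gamma(0) = 3.8922 (to 4 decimal places).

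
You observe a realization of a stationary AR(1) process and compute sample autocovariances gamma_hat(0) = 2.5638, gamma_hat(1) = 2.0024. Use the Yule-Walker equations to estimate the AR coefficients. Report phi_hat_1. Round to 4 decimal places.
\hat\phi_{1} = 0.7810

The Yule-Walker equations for an AR(p) process read, in matrix form,
  Gamma_p phi = r_p,   with   (Gamma_p)_{ij} = gamma(|i - j|),
                       (r_p)_i = gamma(i),   i,j = 1..p.
Substitute the sample gammas (Toeplitz matrix and right-hand side of size 1):
  Gamma_p = [[2.5638]]
  r_p     = [2.0024]
With p = 1 this is the single equation gamma(0) phi_1 = gamma(1):
  phi_hat_1 = gamma(1) / gamma(0) = 2.0024 / 2.5638 = 0.7810.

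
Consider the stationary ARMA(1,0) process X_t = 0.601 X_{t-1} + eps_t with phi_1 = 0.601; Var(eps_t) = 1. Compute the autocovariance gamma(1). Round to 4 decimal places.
\gamma(1) = 0.9408

Multiply the model equation by X_{t-k} and take expectations. With theta_0 = psi_0 = 1 and psi_j the MA(infinity) weights, this gives
  gamma(k) - sum_i phi_i gamma(k-i) = c_k,
  c_k = sigma^2 * sum_{j=k..q} theta_j psi_{j-k}   (c_k = 0 for k > q),
using gamma(-m) = gamma(m).
Pure AR (q = 0): c_0 = sigma^2 = 1, c_k = 0 for k >= 1.
Equations for k = 0 and k = 1 (AR order 1):
  gamma(0) = phi_1 gamma(1) + c_0
  gamma(1) = phi_1 gamma(0) + c_1
Substituting the second into the first: gamma(0) (1 - phi_1^2) = c_0 + phi_1 c_1, so
  gamma(0) = c_0 / (1 - phi_1^2) = 1 / (1 - (0.601)^2) = 1 / 0.638799 = 1.565438.
  gamma(1) = phi_1 gamma(0) = (0.601)(1.565438) = 0.940828.
Therefore gamma(1) = 0.9408 (to 4 decimal places).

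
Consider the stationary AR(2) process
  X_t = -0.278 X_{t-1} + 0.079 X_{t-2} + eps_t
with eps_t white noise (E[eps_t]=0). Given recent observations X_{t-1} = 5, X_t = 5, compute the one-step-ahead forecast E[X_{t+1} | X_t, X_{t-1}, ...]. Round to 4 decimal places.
E[X_{t+1} \mid \mathcal F_t] = -0.9950

For an AR(p) model X_t = c + sum_i phi_i X_{t-i} + eps_t, the
one-step-ahead conditional mean is
  E[X_{t+1} | X_t, ...] = c + sum_i phi_i X_{t+1-i}.
Substitute known values:
  E[X_{t+1} | ...] = (-0.278) * (5) + (0.079) * (5)
                   = -0.9950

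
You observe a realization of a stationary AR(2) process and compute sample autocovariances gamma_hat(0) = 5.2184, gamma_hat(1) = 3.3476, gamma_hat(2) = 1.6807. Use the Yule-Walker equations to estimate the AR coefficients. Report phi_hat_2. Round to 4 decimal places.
\hat\phi_{2} = -0.1520

The Yule-Walker equations for an AR(p) process read, in matrix form,
  Gamma_p phi = r_p,   with   (Gamma_p)_{ij} = gamma(|i - j|),
                       (r_p)_i = gamma(i),   i,j = 1..p.
Substitute the sample gammas (Toeplitz matrix and right-hand side of size 2):
  Gamma_p = [[5.2184, 3.3476], [3.3476, 5.2184]]
  r_p     = [3.3476, 1.6807]
Written out:
  5.2184 phi_1 + 3.3476 phi_2 = 3.3476
  3.3476 phi_1 + 5.2184 phi_2 = 1.6807
Solve by Cramer's rule:
  det = gamma(0)^2 - gamma(1)^2 = (5.2184)^2 - (3.3476)^2 = 27.23169856 - 11.20642576 = 16.0252728
  phi_hat_1 = [gamma(1) gamma(0) - gamma(1) gamma(2)] / det = [(3.3476)(5.2184) - (3.3476)(1.6807)] / 16.0252728 = 11.84280452 / 16.0252728 = 0.739
  phi_hat_2 = [gamma(0) gamma(2) - gamma(1)^2] / det = [(5.2184)(1.6807) - (3.3476)^2] / 16.0252728 = -2.43586088 / 16.0252728 = -0.152
So phi_hat = [0.7390, -0.1520].
Therefore phi_hat_2 = -0.1520.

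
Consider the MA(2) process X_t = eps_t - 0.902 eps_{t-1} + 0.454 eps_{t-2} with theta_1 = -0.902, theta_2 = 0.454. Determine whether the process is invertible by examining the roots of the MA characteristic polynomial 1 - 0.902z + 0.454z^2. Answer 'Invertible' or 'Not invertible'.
\text{Invertible}

The MA(q) characteristic polynomial is P(z) = 1 - 0.902z + 0.454z^2.
Invertibility requires all roots to lie outside the unit circle, i.e. |z| > 1 for every root.
Set 1 + (-0.902) z + (0.454) z^2 = 0, i.e. a z^2 + b z + c = 0 with a = 0.454, b = -0.902, c = 1.
Discriminant D = b^2 - 4ac = (-0.902)^2 - 4*(0.454)*1 = 0.813604 - (1.816) = -1.002396.
D < 0, so the roots are the complex-conjugate pair z = (-b +/- i sqrt(-D)) / (2a) = 0.9934 +/- 1.1026i.
For a conjugate pair |z|^2 = z * conj(z) = (product of roots) = c/a = 1/(0.454) = 2.202643, so |z| = sqrt(2.202643) = 1.4841 for both roots.
Moduli of all roots: 1.4841, 1.4841.
All moduli strictly greater than 1? Yes.
Verdict: Invertible.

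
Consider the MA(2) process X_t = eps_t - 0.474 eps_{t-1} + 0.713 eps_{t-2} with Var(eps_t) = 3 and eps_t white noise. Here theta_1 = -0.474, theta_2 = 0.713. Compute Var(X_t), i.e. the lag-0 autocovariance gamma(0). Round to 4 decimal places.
\gamma(0) = 5.1991

For an MA(q) process X_t = eps_t + sum_i theta_i eps_{t-i} with
Var(eps_t) = sigma^2, the variance is
  gamma(0) = sigma^2 * (1 + sum_i theta_i^2).
  sum_i theta_i^2 = (-0.474)^2 + (0.713)^2 = 0.224676 + 0.508369 = 0.733045.
  gamma(0) = 3 * (1 + 0.733045) = 3 * 1.733045 = 5.199135, which rounds to 5.1991.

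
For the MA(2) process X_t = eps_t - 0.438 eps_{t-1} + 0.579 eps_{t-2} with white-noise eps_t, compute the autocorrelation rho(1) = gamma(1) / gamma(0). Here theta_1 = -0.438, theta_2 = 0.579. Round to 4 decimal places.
\rho(1) = -0.4529

For an MA(q) process with theta_0 = 1, the autocovariance is
  gamma(k) = sigma^2 * sum_{i=0..q-k} theta_i * theta_{i+k},
and rho(k) = gamma(k) / gamma(0). Sigma^2 cancels.
  numerator   = (1)*(-0.438) + (-0.438)*(0.579) = -0.691602.
  denominator = (1)^2 + (-0.438)^2 + (0.579)^2 = 1.527085.
  rho(1) = -0.691602 / 1.527085 = -0.4529.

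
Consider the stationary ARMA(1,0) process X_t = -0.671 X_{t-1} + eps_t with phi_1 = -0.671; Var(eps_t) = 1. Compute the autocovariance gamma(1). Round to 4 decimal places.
\gamma(1) = -1.2205

Multiply the model equation by X_{t-k} and take expectations. With theta_0 = psi_0 = 1 and psi_j the MA(infinity) weights, this gives
  gamma(k) - sum_i phi_i gamma(k-i) = c_k,
  c_k = sigma^2 * sum_{j=k..q} theta_j psi_{j-k}   (c_k = 0 for k > q),
using gamma(-m) = gamma(m).
Pure AR (q = 0): c_0 = sigma^2 = 1, c_k = 0 for k >= 1.
Equations for k = 0 and k = 1 (AR order 1):
  gamma(0) = phi_1 gamma(1) + c_0
  gamma(1) = phi_1 gamma(0) + c_1
Substituting the second into the first: gamma(0) (1 - phi_1^2) = c_0 + phi_1 c_1, so
  gamma(0) = c_0 / (1 - phi_1^2) = 1 / (1 - (-0.671)^2) = 1 / 0.549759 = 1.818979.
  gamma(1) = phi_1 gamma(0) = (-0.671)(1.818979) = -1.220535.
Therefore gamma(1) = -1.2205 (to 4 decimal places).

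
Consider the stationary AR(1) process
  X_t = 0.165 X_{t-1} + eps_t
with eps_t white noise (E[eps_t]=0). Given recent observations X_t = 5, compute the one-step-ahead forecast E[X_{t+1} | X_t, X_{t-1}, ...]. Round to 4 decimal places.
E[X_{t+1} \mid \mathcal F_t] = 0.8250

For an AR(p) model X_t = c + sum_i phi_i X_{t-i} + eps_t, the
one-step-ahead conditional mean is
  E[X_{t+1} | X_t, ...] = c + sum_i phi_i X_{t+1-i}.
Substitute known values:
  E[X_{t+1} | ...] = (0.165) * (5)
                   = 0.8250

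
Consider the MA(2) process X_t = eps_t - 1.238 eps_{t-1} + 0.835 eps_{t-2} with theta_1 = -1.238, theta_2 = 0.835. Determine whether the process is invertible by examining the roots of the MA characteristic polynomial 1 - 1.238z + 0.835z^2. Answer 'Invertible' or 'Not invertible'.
\text{Invertible}

The MA(q) characteristic polynomial is P(z) = 1 - 1.238z + 0.835z^2.
Invertibility requires all roots to lie outside the unit circle, i.e. |z| > 1 for every root.
Set 1 + (-1.238) z + (0.835) z^2 = 0, i.e. a z^2 + b z + c = 0 with a = 0.835, b = -1.238, c = 1.
Discriminant D = b^2 - 4ac = (-1.238)^2 - 4*(0.835)*1 = 1.532644 - (3.34) = -1.807356.
D < 0, so the roots are the complex-conjugate pair z = (-b +/- i sqrt(-D)) / (2a) = 0.7413 +/- 0.805i.
For a conjugate pair |z|^2 = z * conj(z) = (product of roots) = c/a = 1/(0.835) = 1.197605, so |z| = sqrt(1.197605) = 1.0944 for both roots.
Moduli of all roots: 1.0944, 1.0944.
All moduli strictly greater than 1? Yes.
Verdict: Invertible.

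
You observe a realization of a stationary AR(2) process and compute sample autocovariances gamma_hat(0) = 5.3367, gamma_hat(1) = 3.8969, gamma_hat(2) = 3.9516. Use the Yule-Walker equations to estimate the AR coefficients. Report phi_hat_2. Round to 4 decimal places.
\hat\phi_{2} = 0.4440

The Yule-Walker equations for an AR(p) process read, in matrix form,
  Gamma_p phi = r_p,   with   (Gamma_p)_{ij} = gamma(|i - j|),
                       (r_p)_i = gamma(i),   i,j = 1..p.
Substitute the sample gammas (Toeplitz matrix and right-hand side of size 2):
  Gamma_p = [[5.3367, 3.8969], [3.8969, 5.3367]]
  r_p     = [3.8969, 3.9516]
Written out:
  5.3367 phi_1 + 3.8969 phi_2 = 3.8969
  3.8969 phi_1 + 5.3367 phi_2 = 3.9516
Solve by Cramer's rule:
  det = gamma(0)^2 - gamma(1)^2 = (5.3367)^2 - (3.8969)^2 = 28.48036689 - 15.18582961 = 13.29453728
  phi_hat_1 = [gamma(1) gamma(0) - gamma(1) gamma(2)] / det = [(3.8969)(5.3367) - (3.8969)(3.9516)] / 13.29453728 = 5.39759619 / 13.29453728 = 0.406
  phi_hat_2 = [gamma(0) gamma(2) - gamma(1)^2] / det = [(5.3367)(3.9516) - (3.8969)^2] / 13.29453728 = 5.90267411 / 13.29453728 = 0.444
So phi_hat = [0.4060, 0.4440].
Therefore phi_hat_2 = 0.4440.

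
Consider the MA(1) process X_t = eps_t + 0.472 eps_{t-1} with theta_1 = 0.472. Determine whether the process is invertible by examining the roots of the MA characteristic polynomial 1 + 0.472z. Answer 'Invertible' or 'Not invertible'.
\text{Invertible}

The MA(q) characteristic polynomial is P(z) = 1 + 0.472z.
Invertibility requires all roots to lie outside the unit circle, i.e. |z| > 1 for every root.
This is linear in z: 1 + (0.472) z = 0  =>  z = -1/(0.472) = -2.118644,  |z| = 2.118644.
Moduli of all roots: 2.1186.
All moduli strictly greater than 1? Yes.
Verdict: Invertible.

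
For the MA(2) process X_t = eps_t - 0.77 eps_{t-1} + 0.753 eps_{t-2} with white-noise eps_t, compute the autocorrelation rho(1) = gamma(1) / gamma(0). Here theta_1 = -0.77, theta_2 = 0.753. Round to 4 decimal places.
\rho(1) = -0.6249

For an MA(q) process with theta_0 = 1, the autocovariance is
  gamma(k) = sigma^2 * sum_{i=0..q-k} theta_i * theta_{i+k},
and rho(k) = gamma(k) / gamma(0). Sigma^2 cancels.
  numerator   = (1)*(-0.77) + (-0.77)*(0.753) = -1.34981.
  denominator = (1)^2 + (-0.77)^2 + (0.753)^2 = 2.159909.
  rho(1) = -1.34981 / 2.159909 = -0.6249.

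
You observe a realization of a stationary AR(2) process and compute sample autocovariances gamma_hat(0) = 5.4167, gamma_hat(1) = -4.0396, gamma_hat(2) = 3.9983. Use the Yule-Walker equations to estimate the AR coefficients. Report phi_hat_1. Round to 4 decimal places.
\hat\phi_{1} = -0.4400

The Yule-Walker equations for an AR(p) process read, in matrix form,
  Gamma_p phi = r_p,   with   (Gamma_p)_{ij} = gamma(|i - j|),
                       (r_p)_i = gamma(i),   i,j = 1..p.
Substitute the sample gammas (Toeplitz matrix and right-hand side of size 2):
  Gamma_p = [[5.4167, -4.0396], [-4.0396, 5.4167]]
  r_p     = [-4.0396, 3.9983]
Written out:
  5.4167 phi_1 - 4.0396 phi_2 = -4.0396
  -4.0396 phi_1 + 5.4167 phi_2 = 3.9983
Solve by Cramer's rule:
  det = gamma(0)^2 - gamma(1)^2 = (5.4167)^2 - (-4.0396)^2 = 29.34063889 - 16.31836816 = 13.02227073
  phi_hat_1 = [gamma(1) gamma(0) - gamma(1) gamma(2)] / det = [(-4.0396)(5.4167) - (-4.0396)(3.9983)] / 13.02227073 = -5.72976864 / 13.02227073 = -0.44
  phi_hat_2 = [gamma(0) gamma(2) - gamma(1)^2] / det = [(5.4167)(3.9983) - (-4.0396)^2] / 13.02227073 = 5.33922345 / 13.02227073 = 0.41
So phi_hat = [-0.4400, 0.4100].
Therefore phi_hat_1 = -0.4400.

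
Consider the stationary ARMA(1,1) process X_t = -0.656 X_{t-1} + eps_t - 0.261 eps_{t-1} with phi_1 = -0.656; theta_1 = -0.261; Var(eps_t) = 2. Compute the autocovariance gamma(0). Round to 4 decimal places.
\gamma(0) = 4.9522

Multiply the model equation by X_{t-k} and take expectations. With theta_0 = psi_0 = 1 and psi_j the MA(infinity) weights, this gives
  gamma(k) - sum_i phi_i gamma(k-i) = c_k,
  c_k = sigma^2 * sum_{j=k..q} theta_j psi_{j-k}   (c_k = 0 for k > q),
using gamma(-m) = gamma(m).
psi-weights needed (psi_j = theta_j + sum_i phi_i psi_{j-i}):
  psi_1 = theta_1 + phi_1 = -0.261 + (-0.656) = -0.917
Right-hand sides:
  c_0 = sigma^2 (1 + theta_1 psi_1) = 2 * (1 + (-0.261)(-0.917)) = 2 * 1.239337 = 2.478674
  c_1 = sigma^2 theta_1 = 2 * (-0.261) = -0.522
  c_2 = 0
Equations for k = 0 and k = 1 (AR order 1):
  gamma(0) = phi_1 gamma(1) + c_0
  gamma(1) = phi_1 gamma(0) + c_1
Substituting the second into the first: gamma(0) (1 - phi_1^2) = c_0 + phi_1 c_1, so
  gamma(0) = (c_0 + phi_1 c_1) / (1 - phi_1^2) = (2.478674 + (-0.656)(-0.522)) / (1 - (-0.656)^2) = 2.821106 / 0.569664 = 4.952228.
Therefore gamma(0) = 4.9522 (to 4 decimal places).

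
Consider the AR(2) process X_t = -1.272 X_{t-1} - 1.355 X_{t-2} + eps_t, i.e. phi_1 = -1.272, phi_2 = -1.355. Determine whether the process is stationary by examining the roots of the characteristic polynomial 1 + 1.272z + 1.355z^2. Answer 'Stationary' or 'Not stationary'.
\text{Not stationary}

The AR(p) characteristic polynomial is P(z) = 1 + 1.272z + 1.355z^2.
Stationarity requires all roots to lie outside the unit circle, i.e. |z| > 1 for every root.
Set 1 + (1.272) z + (1.355) z^2 = 0, i.e. a z^2 + b z + c = 0 with a = 1.355, b = 1.272, c = 1.
Discriminant D = b^2 - 4ac = (1.272)^2 - 4*(1.355)*1 = 1.617984 - (5.42) = -3.802016.
D < 0, so the roots are the complex-conjugate pair z = (-b +/- i sqrt(-D)) / (2a) = -0.4694 +/- 0.7195i.
For a conjugate pair |z|^2 = z * conj(z) = (product of roots) = c/a = 1/(1.355) = 0.738007, so |z| = sqrt(0.738007) = 0.8591 for both roots.
Moduli of all roots: 0.8591, 0.8591.
All moduli strictly greater than 1? No.
Verdict: Not stationary.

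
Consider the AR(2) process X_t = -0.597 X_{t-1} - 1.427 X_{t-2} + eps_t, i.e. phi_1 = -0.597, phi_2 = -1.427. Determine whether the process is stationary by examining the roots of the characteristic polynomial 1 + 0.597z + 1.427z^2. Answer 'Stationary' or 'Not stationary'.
\text{Not stationary}

The AR(p) characteristic polynomial is P(z) = 1 + 0.597z + 1.427z^2.
Stationarity requires all roots to lie outside the unit circle, i.e. |z| > 1 for every root.
Set 1 + (0.597) z + (1.427) z^2 = 0, i.e. a z^2 + b z + c = 0 with a = 1.427, b = 0.597, c = 1.
Discriminant D = b^2 - 4ac = (0.597)^2 - 4*(1.427)*1 = 0.356409 - (5.708) = -5.351591.
D < 0, so the roots are the complex-conjugate pair z = (-b +/- i sqrt(-D)) / (2a) = -0.2092 +/- 0.8106i.
For a conjugate pair |z|^2 = z * conj(z) = (product of roots) = c/a = 1/(1.427) = 0.700771, so |z| = sqrt(0.700771) = 0.8371 for both roots.
Moduli of all roots: 0.8371, 0.8371.
All moduli strictly greater than 1? No.
Verdict: Not stationary.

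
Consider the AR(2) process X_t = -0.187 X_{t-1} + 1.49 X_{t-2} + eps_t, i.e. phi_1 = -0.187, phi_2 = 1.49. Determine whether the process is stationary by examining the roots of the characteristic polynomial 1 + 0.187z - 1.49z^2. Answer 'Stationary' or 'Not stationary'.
\text{Not stationary}

The AR(p) characteristic polynomial is P(z) = 1 + 0.187z - 1.49z^2.
Stationarity requires all roots to lie outside the unit circle, i.e. |z| > 1 for every root.
Set 1 + (0.187) z + (-1.49) z^2 = 0, i.e. a z^2 + b z + c = 0 with a = -1.49, b = 0.187, c = 1.
Discriminant D = b^2 - 4ac = (0.187)^2 - 4*(-1.49)*1 = 0.034969 - (-5.96) = 5.994969.
D >= 0, so the roots are real: z = (-b +/- sqrt(D)) / (2a) = (-0.187 +/- 2.448463) / (-2.98).
  z_1 = (-0.187 + 2.448463) / (-2.98) = -0.7589,   |z_1| = 0.7589.
  z_2 = (-0.187 - 2.448463) / (-2.98) = 0.8844,   |z_2| = 0.8844.
Moduli of all roots: 0.7589, 0.8844.
All moduli strictly greater than 1? No.
Verdict: Not stationary.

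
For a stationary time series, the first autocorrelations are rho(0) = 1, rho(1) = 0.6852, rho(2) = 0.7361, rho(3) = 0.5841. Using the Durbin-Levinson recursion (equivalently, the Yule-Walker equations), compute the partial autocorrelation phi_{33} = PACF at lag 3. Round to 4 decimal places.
\phi_{33} = -0.0281

The PACF at lag k is phi_{kk}, the last component of the solution
to the Yule-Walker system G_k phi = r_k where
  (G_k)_{ij} = rho(|i - j|), (r_k)_i = rho(i), i,j = 1..k.
Equivalently, Durbin-Levinson gives phi_{kk} iteratively:
  phi_{11} = rho(1)
  phi_{kk} = [rho(k) - sum_{j=1..k-1} phi_{k-1,j} rho(k-j)]
            / [1 - sum_{j=1..k-1} phi_{k-1,j} rho(j)],
  phi_{k,j} = phi_{k-1,j} - phi_{kk} phi_{k-1,k-j},  j = 1..k-1.
Step k = 1:
  phi_11 = rho(1) = 0.6852.
Step k = 2:
  phi_22 = [rho(2) - phi_11 rho(1)] / [1 - phi_11 rho(1)] = [0.7361 - (0.6852)(0.6852)] / [1 - (0.6852)(0.6852)]
         = 0.26660096 / 0.53050096 = 0.502546.
  Update: phi_21 = phi_11 - phi_22 phi_11 = 0.6852 - (0.502546)(0.6852) = 0.340856.
Step k = 3:
  phi_33 = [rho(3) - phi_21 rho(2) - phi_22 rho(1)] / [1 - phi_21 rho(1) - phi_22 rho(2)]
    numerator   = 0.5841 - (0.340856)(0.7361) - (0.502546)(0.6852) = -0.01114818
    denominator = 1 - (0.340856)(0.6852) - (0.502546)(0.7361) = 0.3965218
  phi_33 = -0.01114818 / 0.3965218 = -0.0281.
Therefore phi_{33} = -0.0281.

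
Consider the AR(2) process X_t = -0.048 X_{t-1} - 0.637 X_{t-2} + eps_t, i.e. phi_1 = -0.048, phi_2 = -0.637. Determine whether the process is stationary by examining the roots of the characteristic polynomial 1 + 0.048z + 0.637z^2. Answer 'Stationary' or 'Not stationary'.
\text{Stationary}

The AR(p) characteristic polynomial is P(z) = 1 + 0.048z + 0.637z^2.
Stationarity requires all roots to lie outside the unit circle, i.e. |z| > 1 for every root.
Set 1 + (0.048) z + (0.637) z^2 = 0, i.e. a z^2 + b z + c = 0 with a = 0.637, b = 0.048, c = 1.
Discriminant D = b^2 - 4ac = (0.048)^2 - 4*(0.637)*1 = 0.002304 - (2.548) = -2.545696.
D < 0, so the roots are the complex-conjugate pair z = (-b +/- i sqrt(-D)) / (2a) = -0.0377 +/- 1.2524i.
For a conjugate pair |z|^2 = z * conj(z) = (product of roots) = c/a = 1/(0.637) = 1.569859, so |z| = sqrt(1.569859) = 1.2529 for both roots.
Moduli of all roots: 1.2529, 1.2529.
All moduli strictly greater than 1? Yes.
Verdict: Stationary.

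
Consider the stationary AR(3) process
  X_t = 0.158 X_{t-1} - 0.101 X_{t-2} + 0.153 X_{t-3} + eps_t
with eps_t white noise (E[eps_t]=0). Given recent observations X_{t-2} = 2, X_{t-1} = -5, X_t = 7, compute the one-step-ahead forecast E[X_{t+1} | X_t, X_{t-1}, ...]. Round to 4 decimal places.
E[X_{t+1} \mid \mathcal F_t] = 1.9170

For an AR(p) model X_t = c + sum_i phi_i X_{t-i} + eps_t, the
one-step-ahead conditional mean is
  E[X_{t+1} | X_t, ...] = c + sum_i phi_i X_{t+1-i}.
Substitute known values:
  E[X_{t+1} | ...] = (0.158) * (7) + (-0.101) * (-5) + (0.153) * (2)
                   = 1.9170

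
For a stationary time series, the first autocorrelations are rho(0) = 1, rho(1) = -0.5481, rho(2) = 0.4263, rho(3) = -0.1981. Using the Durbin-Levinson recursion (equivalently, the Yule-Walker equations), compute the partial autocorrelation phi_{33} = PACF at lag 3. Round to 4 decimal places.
\phi_{33} = 0.1361

The PACF at lag k is phi_{kk}, the last component of the solution
to the Yule-Walker system G_k phi = r_k where
  (G_k)_{ij} = rho(|i - j|), (r_k)_i = rho(i), i,j = 1..k.
Equivalently, Durbin-Levinson gives phi_{kk} iteratively:
  phi_{11} = rho(1)
  phi_{kk} = [rho(k) - sum_{j=1..k-1} phi_{k-1,j} rho(k-j)]
            / [1 - sum_{j=1..k-1} phi_{k-1,j} rho(j)],
  phi_{k,j} = phi_{k-1,j} - phi_{kk} phi_{k-1,k-j},  j = 1..k-1.
Step k = 1:
  phi_11 = rho(1) = -0.5481.
Step k = 2:
  phi_22 = [rho(2) - phi_11 rho(1)] / [1 - phi_11 rho(1)] = [0.4263 - (-0.5481)(-0.5481)] / [1 - (-0.5481)(-0.5481)]
         = 0.12588639 / 0.69958639 = 0.179944.
  Update: phi_21 = phi_11 - phi_22 phi_11 = -0.5481 - (0.179944)(-0.5481) = -0.449473.
Step k = 3:
  phi_33 = [rho(3) - phi_21 rho(2) - phi_22 rho(1)] / [1 - phi_21 rho(1) - phi_22 rho(2)]
    numerator   = -0.1981 - (-0.449473)(0.4263) - (0.179944)(-0.5481) = 0.09213752
    denominator = 1 - (-0.449473)(-0.5481) - (0.179944)(0.4263) = 0.67693389
  phi_33 = 0.09213752 / 0.67693389 = 0.1361.
Therefore phi_{33} = 0.1361.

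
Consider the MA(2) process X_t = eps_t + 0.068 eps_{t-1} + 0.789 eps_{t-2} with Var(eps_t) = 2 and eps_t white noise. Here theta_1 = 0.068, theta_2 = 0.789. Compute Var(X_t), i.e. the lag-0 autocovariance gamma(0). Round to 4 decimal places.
\gamma(0) = 3.2543

For an MA(q) process X_t = eps_t + sum_i theta_i eps_{t-i} with
Var(eps_t) = sigma^2, the variance is
  gamma(0) = sigma^2 * (1 + sum_i theta_i^2).
  sum_i theta_i^2 = (0.068)^2 + (0.789)^2 = 0.004624 + 0.622521 = 0.627145.
  gamma(0) = 2 * (1 + 0.627145) = 2 * 1.627145 = 3.25429, which rounds to 3.2543.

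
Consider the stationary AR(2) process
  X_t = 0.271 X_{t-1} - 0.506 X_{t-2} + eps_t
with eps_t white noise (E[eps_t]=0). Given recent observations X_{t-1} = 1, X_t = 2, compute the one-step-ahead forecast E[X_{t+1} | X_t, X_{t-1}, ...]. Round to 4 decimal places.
E[X_{t+1} \mid \mathcal F_t] = 0.0360

For an AR(p) model X_t = c + sum_i phi_i X_{t-i} + eps_t, the
one-step-ahead conditional mean is
  E[X_{t+1} | X_t, ...] = c + sum_i phi_i X_{t+1-i}.
Substitute known values:
  E[X_{t+1} | ...] = (0.271) * (2) + (-0.506) * (1)
                   = 0.0360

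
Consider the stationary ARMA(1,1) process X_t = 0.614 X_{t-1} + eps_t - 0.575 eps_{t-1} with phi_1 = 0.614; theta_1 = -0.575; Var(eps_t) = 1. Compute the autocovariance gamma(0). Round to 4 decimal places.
\gamma(0) = 1.0024

Multiply the model equation by X_{t-k} and take expectations. With theta_0 = psi_0 = 1 and psi_j the MA(infinity) weights, this gives
  gamma(k) - sum_i phi_i gamma(k-i) = c_k,
  c_k = sigma^2 * sum_{j=k..q} theta_j psi_{j-k}   (c_k = 0 for k > q),
using gamma(-m) = gamma(m).
psi-weights needed (psi_j = theta_j + sum_i phi_i psi_{j-i}):
  psi_1 = theta_1 + phi_1 = -0.575 + (0.614) = 0.039
Right-hand sides:
  c_0 = sigma^2 (1 + theta_1 psi_1) = 1 * (1 + (-0.575)(0.039)) = 1 * 0.977575 = 0.977575
  c_1 = sigma^2 theta_1 = 1 * (-0.575) = -0.575
  c_2 = 0
Equations for k = 0 and k = 1 (AR order 1):
  gamma(0) = phi_1 gamma(1) + c_0
  gamma(1) = phi_1 gamma(0) + c_1
Substituting the second into the first: gamma(0) (1 - phi_1^2) = c_0 + phi_1 c_1, so
  gamma(0) = (c_0 + phi_1 c_1) / (1 - phi_1^2) = (0.977575 + (0.614)(-0.575)) / (1 - (0.614)^2) = 0.624525 / 0.623004 = 1.002441.
Therefore gamma(0) = 1.0024 (to 4 decimal places).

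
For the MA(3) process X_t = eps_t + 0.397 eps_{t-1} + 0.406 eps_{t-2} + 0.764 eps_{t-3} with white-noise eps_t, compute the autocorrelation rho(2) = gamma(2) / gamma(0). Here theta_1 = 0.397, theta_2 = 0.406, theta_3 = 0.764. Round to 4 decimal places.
\rho(2) = 0.3721

For an MA(q) process with theta_0 = 1, the autocovariance is
  gamma(k) = sigma^2 * sum_{i=0..q-k} theta_i * theta_{i+k},
and rho(k) = gamma(k) / gamma(0). Sigma^2 cancels.
  numerator   = (1)*(0.406) + (0.397)*(0.764) = 0.709308.
  denominator = (1)^2 + (0.397)^2 + (0.406)^2 + (0.764)^2 = 1.906141.
  rho(2) = 0.709308 / 1.906141 = 0.3721.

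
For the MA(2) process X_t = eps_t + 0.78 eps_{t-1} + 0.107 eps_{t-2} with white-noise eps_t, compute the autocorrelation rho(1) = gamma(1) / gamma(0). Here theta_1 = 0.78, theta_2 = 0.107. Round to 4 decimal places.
\rho(1) = 0.5330

For an MA(q) process with theta_0 = 1, the autocovariance is
  gamma(k) = sigma^2 * sum_{i=0..q-k} theta_i * theta_{i+k},
and rho(k) = gamma(k) / gamma(0). Sigma^2 cancels.
  numerator   = (1)*(0.78) + (0.78)*(0.107) = 0.86346.
  denominator = (1)^2 + (0.78)^2 + (0.107)^2 = 1.619849.
  rho(1) = 0.86346 / 1.619849 = 0.5330.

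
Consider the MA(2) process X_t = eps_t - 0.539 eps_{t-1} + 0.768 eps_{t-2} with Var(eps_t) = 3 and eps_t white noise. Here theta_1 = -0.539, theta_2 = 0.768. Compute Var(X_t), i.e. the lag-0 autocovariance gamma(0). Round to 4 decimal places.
\gamma(0) = 5.6410

For an MA(q) process X_t = eps_t + sum_i theta_i eps_{t-i} with
Var(eps_t) = sigma^2, the variance is
  gamma(0) = sigma^2 * (1 + sum_i theta_i^2).
  sum_i theta_i^2 = (-0.539)^2 + (0.768)^2 = 0.290521 + 0.589824 = 0.880345.
  gamma(0) = 3 * (1 + 0.880345) = 3 * 1.880345 = 5.641035, which rounds to 5.6410.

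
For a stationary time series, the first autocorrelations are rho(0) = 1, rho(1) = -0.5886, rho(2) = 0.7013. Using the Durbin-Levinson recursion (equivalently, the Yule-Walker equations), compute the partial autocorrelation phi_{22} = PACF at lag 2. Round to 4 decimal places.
\phi_{22} = 0.5430

The PACF at lag k is phi_{kk}, the last component of the solution
to the Yule-Walker system G_k phi = r_k where
  (G_k)_{ij} = rho(|i - j|), (r_k)_i = rho(i), i,j = 1..k.
Equivalently, Durbin-Levinson gives phi_{kk} iteratively:
  phi_{11} = rho(1)
  phi_{kk} = [rho(k) - sum_{j=1..k-1} phi_{k-1,j} rho(k-j)]
            / [1 - sum_{j=1..k-1} phi_{k-1,j} rho(j)],
  phi_{k,j} = phi_{k-1,j} - phi_{kk} phi_{k-1,k-j},  j = 1..k-1.
Step k = 1:
  phi_11 = rho(1) = -0.5886.
Step k = 2:
  phi_22 = [rho(2) - phi_11 rho(1)] / [1 - phi_11 rho(1)] = [0.7013 - (-0.5886)(-0.5886)] / [1 - (-0.5886)(-0.5886)]
         = 0.35485004 / 0.65355004 = 0.543.
Therefore phi_{22} = 0.5430.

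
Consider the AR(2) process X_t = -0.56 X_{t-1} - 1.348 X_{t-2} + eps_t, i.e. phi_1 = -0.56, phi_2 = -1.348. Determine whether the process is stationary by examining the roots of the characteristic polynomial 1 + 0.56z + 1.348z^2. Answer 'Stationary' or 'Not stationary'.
\text{Not stationary}

The AR(p) characteristic polynomial is P(z) = 1 + 0.56z + 1.348z^2.
Stationarity requires all roots to lie outside the unit circle, i.e. |z| > 1 for every root.
Set 1 + (0.56) z + (1.348) z^2 = 0, i.e. a z^2 + b z + c = 0 with a = 1.348, b = 0.56, c = 1.
Discriminant D = b^2 - 4ac = (0.56)^2 - 4*(1.348)*1 = 0.3136 - (5.392) = -5.0784.
D < 0, so the roots are the complex-conjugate pair z = (-b +/- i sqrt(-D)) / (2a) = -0.2077 +/- 0.8359i.
For a conjugate pair |z|^2 = z * conj(z) = (product of roots) = c/a = 1/(1.348) = 0.74184, so |z| = sqrt(0.74184) = 0.8613 for both roots.
Moduli of all roots: 0.8613, 0.8613.
All moduli strictly greater than 1? No.
Verdict: Not stationary.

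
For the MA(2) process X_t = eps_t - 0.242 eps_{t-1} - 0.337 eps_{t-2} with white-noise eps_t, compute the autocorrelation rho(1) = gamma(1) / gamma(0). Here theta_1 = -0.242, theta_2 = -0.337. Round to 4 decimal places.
\rho(1) = -0.1369

For an MA(q) process with theta_0 = 1, the autocovariance is
  gamma(k) = sigma^2 * sum_{i=0..q-k} theta_i * theta_{i+k},
and rho(k) = gamma(k) / gamma(0). Sigma^2 cancels.
  numerator   = (1)*(-0.242) + (-0.242)*(-0.337) = -0.160446.
  denominator = (1)^2 + (-0.242)^2 + (-0.337)^2 = 1.172133.
  rho(1) = -0.160446 / 1.172133 = -0.1369.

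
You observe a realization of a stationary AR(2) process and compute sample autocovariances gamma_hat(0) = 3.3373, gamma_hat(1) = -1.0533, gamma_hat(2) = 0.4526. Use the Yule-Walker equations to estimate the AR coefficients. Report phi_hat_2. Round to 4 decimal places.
\hat\phi_{2} = 0.0400

The Yule-Walker equations for an AR(p) process read, in matrix form,
  Gamma_p phi = r_p,   with   (Gamma_p)_{ij} = gamma(|i - j|),
                       (r_p)_i = gamma(i),   i,j = 1..p.
Substitute the sample gammas (Toeplitz matrix and right-hand side of size 2):
  Gamma_p = [[3.3373, -1.0533], [-1.0533, 3.3373]]
  r_p     = [-1.0533, 0.4526]
Written out:
  3.3373 phi_1 - 1.0533 phi_2 = -1.0533
  -1.0533 phi_1 + 3.3373 phi_2 = 0.4526
Solve by Cramer's rule:
  det = gamma(0)^2 - gamma(1)^2 = (3.3373)^2 - (-1.0533)^2 = 11.13757129 - 1.10944089 = 10.0281304
  phi_hat_1 = [gamma(1) gamma(0) - gamma(1) gamma(2)] / det = [(-1.0533)(3.3373) - (-1.0533)(0.4526)] / 10.0281304 = -3.03845451 / 10.0281304 = -0.303
  phi_hat_2 = [gamma(0) gamma(2) - gamma(1)^2] / det = [(3.3373)(0.4526) - (-1.0533)^2] / 10.0281304 = 0.40102109 / 10.0281304 = 0.04
So phi_hat = [-0.3030, 0.0400].
Therefore phi_hat_2 = 0.0400.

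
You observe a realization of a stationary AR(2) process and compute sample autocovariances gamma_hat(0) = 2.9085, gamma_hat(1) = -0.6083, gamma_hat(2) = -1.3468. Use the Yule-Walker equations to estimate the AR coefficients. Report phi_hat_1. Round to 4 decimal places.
\hat\phi_{1} = -0.3200

The Yule-Walker equations for an AR(p) process read, in matrix form,
  Gamma_p phi = r_p,   with   (Gamma_p)_{ij} = gamma(|i - j|),
                       (r_p)_i = gamma(i),   i,j = 1..p.
Substitute the sample gammas (Toeplitz matrix and right-hand side of size 2):
  Gamma_p = [[2.9085, -0.6083], [-0.6083, 2.9085]]
  r_p     = [-0.6083, -1.3468]
Written out:
  2.9085 phi_1 - 0.6083 phi_2 = -0.6083
  -0.6083 phi_1 + 2.9085 phi_2 = -1.3468
Solve by Cramer's rule:
  det = gamma(0)^2 - gamma(1)^2 = (2.9085)^2 - (-0.6083)^2 = 8.45937225 - 0.37002889 = 8.08934336
  phi_hat_1 = [gamma(1) gamma(0) - gamma(1) gamma(2)] / det = [(-0.6083)(2.9085) - (-0.6083)(-1.3468)] / 8.08934336 = -2.58849899 / 8.08934336 = -0.32
  phi_hat_2 = [gamma(0) gamma(2) - gamma(1)^2] / det = [(2.9085)(-1.3468) - (-0.6083)^2] / 8.08934336 = -4.28719669 / 8.08934336 = -0.53
So phi_hat = [-0.3200, -0.5300].
Therefore phi_hat_1 = -0.3200.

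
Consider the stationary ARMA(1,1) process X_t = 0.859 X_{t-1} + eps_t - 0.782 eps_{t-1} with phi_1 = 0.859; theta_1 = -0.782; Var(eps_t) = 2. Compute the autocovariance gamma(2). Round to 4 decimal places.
\gamma(2) = 0.1657

Multiply the model equation by X_{t-k} and take expectations. With theta_0 = psi_0 = 1 and psi_j the MA(infinity) weights, this gives
  gamma(k) - sum_i phi_i gamma(k-i) = c_k,
  c_k = sigma^2 * sum_{j=k..q} theta_j psi_{j-k}   (c_k = 0 for k > q),
using gamma(-m) = gamma(m).
psi-weights needed (psi_j = theta_j + sum_i phi_i psi_{j-i}):
  psi_1 = theta_1 + phi_1 = -0.782 + (0.859) = 0.077
Right-hand sides:
  c_0 = sigma^2 (1 + theta_1 psi_1) = 2 * (1 + (-0.782)(0.077)) = 2 * 0.939786 = 1.879572
  c_1 = sigma^2 theta_1 = 2 * (-0.782) = -1.564
  c_2 = 0
Equations for k = 0 and k = 1 (AR order 1):
  gamma(0) = phi_1 gamma(1) + c_0
  gamma(1) = phi_1 gamma(0) + c_1
Substituting the second into the first: gamma(0) (1 - phi_1^2) = c_0 + phi_1 c_1, so
  gamma(0) = (c_0 + phi_1 c_1) / (1 - phi_1^2) = (1.879572 + (0.859)(-1.564)) / (1 - (0.859)^2) = 0.536096 / 0.262119 = 2.045239.
  gamma(1) = phi_1 gamma(0) + c_1 = (0.859)(2.045239) + (-1.564) = 0.19286.
For k = 2 (> q): gamma(2) = phi_1 gamma(1) = (0.859)(0.19286) = 0.165667.
Therefore gamma(2) = 0.1657 (to 4 decimal places).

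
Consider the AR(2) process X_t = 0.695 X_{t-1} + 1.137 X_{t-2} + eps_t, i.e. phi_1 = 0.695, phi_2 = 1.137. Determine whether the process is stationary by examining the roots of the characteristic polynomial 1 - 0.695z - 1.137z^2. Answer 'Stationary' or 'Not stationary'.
\text{Not stationary}

The AR(p) characteristic polynomial is P(z) = 1 - 0.695z - 1.137z^2.
Stationarity requires all roots to lie outside the unit circle, i.e. |z| > 1 for every root.
Set 1 + (-0.695) z + (-1.137) z^2 = 0, i.e. a z^2 + b z + c = 0 with a = -1.137, b = -0.695, c = 1.
Discriminant D = b^2 - 4ac = (-0.695)^2 - 4*(-1.137)*1 = 0.483025 - (-4.548) = 5.031025.
D >= 0, so the roots are real: z = (-b +/- sqrt(D)) / (2a) = (0.695 +/- 2.242995) / (-2.274).
  z_1 = (0.695 + 2.242995) / (-2.274) = -1.292,   |z_1| = 1.292.
  z_2 = (0.695 - 2.242995) / (-2.274) = 0.6807,   |z_2| = 0.6807.
Moduli of all roots: 1.2920, 0.6807.
All moduli strictly greater than 1? No.
Verdict: Not stationary.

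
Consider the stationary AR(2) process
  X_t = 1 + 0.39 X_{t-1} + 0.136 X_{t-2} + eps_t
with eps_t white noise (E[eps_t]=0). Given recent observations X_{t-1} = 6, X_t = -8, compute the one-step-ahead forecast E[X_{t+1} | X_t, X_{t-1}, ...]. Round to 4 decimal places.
E[X_{t+1} \mid \mathcal F_t] = -1.3040

For an AR(p) model X_t = c + sum_i phi_i X_{t-i} + eps_t, the
one-step-ahead conditional mean is
  E[X_{t+1} | X_t, ...] = c + sum_i phi_i X_{t+1-i}.
Substitute known values:
  E[X_{t+1} | ...] = 1 + (0.39) * (-8) + (0.136) * (6)
                   = -1.3040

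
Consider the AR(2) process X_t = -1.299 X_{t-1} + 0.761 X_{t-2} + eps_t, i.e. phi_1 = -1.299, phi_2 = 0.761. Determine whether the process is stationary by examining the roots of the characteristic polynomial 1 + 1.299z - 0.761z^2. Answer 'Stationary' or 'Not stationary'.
\text{Not stationary}

The AR(p) characteristic polynomial is P(z) = 1 + 1.299z - 0.761z^2.
Stationarity requires all roots to lie outside the unit circle, i.e. |z| > 1 for every root.
Set 1 + (1.299) z + (-0.761) z^2 = 0, i.e. a z^2 + b z + c = 0 with a = -0.761, b = 1.299, c = 1.
Discriminant D = b^2 - 4ac = (1.299)^2 - 4*(-0.761)*1 = 1.687401 - (-3.044) = 4.731401.
D >= 0, so the roots are real: z = (-b +/- sqrt(D)) / (2a) = (-1.299 +/- 2.175178) / (-1.522).
  z_1 = (-1.299 + 2.175178) / (-1.522) = -0.5757,   |z_1| = 0.5757.
  z_2 = (-1.299 - 2.175178) / (-1.522) = 2.2826,   |z_2| = 2.2826.
Moduli of all roots: 0.5757, 2.2826.
All moduli strictly greater than 1? No.
Verdict: Not stationary.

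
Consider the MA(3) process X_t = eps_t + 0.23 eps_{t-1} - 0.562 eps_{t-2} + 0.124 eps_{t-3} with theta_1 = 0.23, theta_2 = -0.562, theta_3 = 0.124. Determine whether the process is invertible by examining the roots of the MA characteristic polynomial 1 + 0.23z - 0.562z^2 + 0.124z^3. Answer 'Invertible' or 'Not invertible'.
\text{Invertible}

The MA(q) characteristic polynomial is P(z) = 1 + 0.23z - 0.562z^2 + 0.124z^3.
Invertibility requires all roots to lie outside the unit circle, i.e. |z| > 1 for every root.
Degree 3: look for a simple real root z0 first, then factor out (1 - z/z0) and solve the remaining quadratic.
Testing z0 = 2.5: P(2.5) = 1 + (0.23)(2.5) + (-0.562)(2.5)^2 + (0.124)(2.5)^3
  = 1 + (0.575) + (-3.5125) + (1.9375) = 0.  So z_0 = 2.5 is a root, |z_0| = 2.5.
Divide out the factor (1 - 0.4 z) = (1 - z/z0) (since 1/z0 = 0.4):
  P(z) = (1 - 0.4 z)(1 + (0.63) z + (-0.31) z^2)
  [check: z-coef 0.63 - (0.4) = 0.23; z^2-coef -0.31 - (0.4)(0.63) = -0.562; z^3-coef -(0.4)(-0.31) = 0.124.]
Remaining roots from the quadratic factor 1 + (0.63) z + (-0.31) z^2:
  Set 1 + (0.63) z + (-0.31) z^2 = 0, i.e. a z^2 + b z + c = 0 with a = -0.31, b = 0.63, c = 1.
  Discriminant D = b^2 - 4ac = (0.63)^2 - 4*(-0.31)*1 = 0.3969 - (-1.24) = 1.6369.
  D >= 0, so the roots are real: z = (-b +/- sqrt(D)) / (2a) = (-0.63 +/- 1.279414) / (-0.62).
    z_1 = (-0.63 + 1.279414) / (-0.62) = -1.0474,   |z_1| = 1.0474.
    z_2 = (-0.63 - 1.279414) / (-0.62) = 3.0797,   |z_2| = 3.0797.
Moduli of all roots: 2.5000, 1.0474, 3.0797.
All moduli strictly greater than 1? Yes.
Verdict: Invertible.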